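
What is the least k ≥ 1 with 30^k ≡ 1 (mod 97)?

32

The order of 30 must divide φ(97) = 97 − 1 = 96 = 2^5 · 3.
Divisors of 96: 1, 2, 3, 4, 6, 8, 12, 16, 24, 32, 48, 96.
Compute 30^d (mod 97) for the divisors d until we hit 1:
30^1 ≡ 30
30^2 ≡ 27
30^3 ≡ 34
30^4 ≡ 50
30^6 ≡ 89
30^8 ≡ 75
30^12 ≡ 64
30^16 ≡ 96
30^24 ≡ 22
30^32 ≡ 1
The smallest such exponent is 32, so the order of 30 is 32.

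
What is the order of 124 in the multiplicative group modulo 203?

The order of 124 must divide φ(203) = φ(7·29) = (7−1)·(29−1) = 6·28 = 168 = 2^3 · 3 · 7.
Divisors of 168: 1, 2, 3, 4, 6, 7, 8, 12, 14, 21, 24, 28, 42, 56, 84, 168.
Evaluate successive powers at the divisors of 168:
124^1 ≡ 124
124^2 ≡ 151
124^3 ≡ 48
124^4 ≡ 65
124^6 ≡ 71
124^7 ≡ 75
124^8 ≡ 165
124^12 ≡ 169
124^14 ≡ 144
124^21 ≡ 41
124^24 ≡ 141
124^28 ≡ 30
124^42 ≡ 57
124^56 ≡ 88
124^84 ≡ 1
So ord_203(124) = 84.

84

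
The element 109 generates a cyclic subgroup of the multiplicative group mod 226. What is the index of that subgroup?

ord(109) | φ(226) = φ(2)·φ(113) = 1·112 = 112 = 2^4 · 7.
Divisors of 112: 1, 2, 4, 7, 8, 14, 16, 28, 56, 112.
Compute 109^d (mod 226) for the divisors d until we hit 1:
109^1 ≡ 109 (mod 226)
109^2 ≡ 129 (mod 226)
109^4 ≡ 143 (mod 226)
109^7 ≡ 1 (mod 226) ✓
Thus |⟨109⟩| = ord(109) = 7.
Index = |(Z/226Z)^×| / |⟨109⟩| = 112 / 7 = 16.

16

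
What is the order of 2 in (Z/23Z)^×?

11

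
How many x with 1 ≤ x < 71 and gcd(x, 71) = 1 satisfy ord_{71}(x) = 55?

φ(71) = 71 − 1 = 70 = 2 · 5 · 7.
In a cyclic group of order 70, there are φ(d) elements of order d for each divisor d of 70, and zero for non-divisors.
Here 70 is not a multiple of 55, so there are no elements of order 55.

0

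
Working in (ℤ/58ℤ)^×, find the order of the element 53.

7

Since 53 ∈ (Z/58Z)^×, its order divides φ(58) = φ(2)·φ(29) = 1·28 = 28 = 2^2 · 7.
Divisors of 28: 1, 2, 4, 7, 14, 28.
Check 53^d mod 58 for each divisor in increasing order:
53^1 ≡ 53 (mod 58)
53^2 ≡ 25 (mod 58)
53^4 ≡ 45 (mod 58)
53^7 ≡ 1 (mod 58) ✓
Therefore the multiplicative order of 53 modulo 58 is 7.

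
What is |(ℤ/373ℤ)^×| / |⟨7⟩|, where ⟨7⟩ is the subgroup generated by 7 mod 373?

Since 7 ∈ (Z/373Z)^×, its order divides φ(373) = 373 − 1 = 372 = 2^2 · 3 · 31.
Divisors of 372: 1, 2, 3, 4, 6, 12, 31, 62, 93, 124, 186, 372.
Compute 7^d (mod 373) for the divisors d until we hit 1:
7^1 ≡ 7
7^2 ≡ 49
7^3 ≡ 343
7^4 ≡ 163
7^6 ≡ 154
7^12 ≡ 217
7^31 ≡ 372
7^62 ≡ 1
So ord_373(7) = 62, hence |⟨7⟩| = 62.
The index is φ(373) / ord(7) = 372 / 62 = 6.

6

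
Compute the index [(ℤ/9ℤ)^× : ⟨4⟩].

2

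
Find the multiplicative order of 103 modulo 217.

By Lagrange's theorem, ord_217(103) divides φ(217) = φ(7·31) = (7−1)·(31−1) = 6·30 = 180 = 2^2 · 3^2 · 5.
Divisors of 180: 1, 2, 3, 4, 5, 6, 9, 10, 12, 15, 18, 20, 30, 36, 45, 60, 90, 180.
Evaluate successive powers at the divisors of 180:
103^1 ≡ 103
103^2 ≡ 193
103^3 ≡ 132
103^4 ≡ 142
103^5 ≡ 87
103^6 ≡ 64
103^9 ≡ 202
103^10 ≡ 191
103^12 ≡ 190
103^15 ≡ 125
103^18 ≡ 8
103^20 ≡ 25
103^30 ≡ 1
Therefore the multiplicative order of 103 modulo 217 is 30.

30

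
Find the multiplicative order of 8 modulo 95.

ord(8) | φ(95) = φ(5·19) = (5−1)·(19−1) = 4·18 = 72 = 2^3 · 3^2.
Divisors of 72: 1, 2, 3, 4, 6, 8, 9, 12, 18, 24, 36, 72.
Check 8^d mod 95 for each divisor in increasing order:
8^1 ≡ 8
8^2 ≡ 64
8^3 ≡ 37
8^4 ≡ 11
8^6 ≡ 39
8^8 ≡ 26
8^9 ≡ 18
8^12 ≡ 1
So ord_95(8) = 12.

12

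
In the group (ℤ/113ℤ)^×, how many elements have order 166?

0

φ(113) = 113 − 1 = 112 = 2^4 · 7.
In a cyclic group of order 112, there are φ(d) elements of order d for each divisor d of 112, and zero for non-divisors.
Here 112 is not a multiple of 166, so there are no elements of order 166.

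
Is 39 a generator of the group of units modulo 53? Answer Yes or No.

φ(53) = 53 − 1 = 52 = 2^2 · 13.
It suffices to check that the order of 39 is not a proper divisor of 52: compute 39^(52/q) for q ∈ {2, 13}.
39^26 ≡ 52 (mod 53)  [q = 2: ≢ 1 ✓]
39^4 ≡ 44 (mod 53)  [q = 13: ≢ 1 ✓]
All checks pass, so 39 has order 52 and is a primitive root modulo 53.

Yes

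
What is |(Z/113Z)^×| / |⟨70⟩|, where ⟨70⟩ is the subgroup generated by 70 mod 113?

1

By Lagrange's theorem, ord_113(70) divides φ(113) = 113 − 1 = 112 = 2^4 · 7.
Divisors of 112: 1, 2, 4, 7, 8, 14, 16, 28, 56, 112.
Evaluate successive powers at the divisors of 112:
70^1 ≡ 70 (mod 113)
70^2 ≡ 41 (mod 113)
70^4 ≡ 99 (mod 113)
70^7 ≡ 48 (mod 113)
70^8 ≡ 83 (mod 113)
70^14 ≡ 44 (mod 113)
70^16 ≡ 109 (mod 113)
70^28 ≡ 15 (mod 113)
70^56 ≡ 112 (mod 113)
70^112 ≡ 1 (mod 113) ✓
Thus |⟨70⟩| = ord(70) = 112.
[(Z/113Z)^× : ⟨70⟩] = 112/112 = 1.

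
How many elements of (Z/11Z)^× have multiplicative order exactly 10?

4

φ(11) = 11 − 1 = 10 = 2 · 5.
(Z/11Z)^× is cyclic (|G| = 10); a cyclic group of order m has exactly φ(d) elements of each order d | m, and none otherwise.
10 = 2 · 5 divides 10, and φ(10) = 4.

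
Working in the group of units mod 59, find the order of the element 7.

By Lagrange's theorem, ord_59(7) divides φ(59) = 59 − 1 = 58 = 2 · 29.
Divisors of 58: 1, 2, 29, 58.
Evaluate successive powers at the divisors of 58:
7^1 ≡ 7
7^2 ≡ 49
7^29 ≡ 1
The smallest such exponent is 29, so the order of 7 is 29.

29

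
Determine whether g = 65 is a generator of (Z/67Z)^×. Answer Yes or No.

φ(67) = 67 − 1 = 66 = 2 · 3 · 11.
It suffices to check that the order of 65 is not a proper divisor of 66: compute 65^(66/q) for q ∈ {2, 3, 11}.
65^33 ≡ 1 (mod 67)  [q = 2: ≡ 1 ✗]
65^22 ≡ 37 (mod 67)  [q = 3: ≢ 1 ✓]
65^6 ≡ 64 (mod 67)  [q = 11: ≢ 1 ✓]
The check at q = 2 fails, so 65 generates a proper subgroup.

No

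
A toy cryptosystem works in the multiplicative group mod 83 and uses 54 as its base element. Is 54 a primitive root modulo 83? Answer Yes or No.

Yes

φ(83) = 83 − 1 = 82 = 2 · 41.
It suffices to check that the order of 54 is not a proper divisor of 82: compute 54^(82/q) for q ∈ {2, 41}.
54^41 ≡ 82 (mod 83)  [q = 2: ≢ 1 ✓]
54^2 ≡ 11 (mod 83)  [q = 41: ≢ 1 ✓]
Every test exponent gives a nontrivial residue, hence 54 generates the full group.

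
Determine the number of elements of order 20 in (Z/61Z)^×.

φ(61) = 61 − 1 = 60 = 2^2 · 3 · 5.
(Z/61Z)^× is cyclic (|G| = 60); a cyclic group of order m has exactly φ(d) elements of each order d | m, and none otherwise.
20 = 2^2 · 5 divides 60, and φ(20) = 8.

8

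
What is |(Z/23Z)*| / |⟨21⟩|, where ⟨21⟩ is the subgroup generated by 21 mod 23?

1

By Lagrange's theorem, ord_23(21) divides φ(23) = 23 − 1 = 22 = 2 · 11.
Divisors of 22: 1, 2, 11, 22.
Check 21^d mod 23 for each divisor in increasing order:
21^1 ≡ 21 (mod 23)
21^2 ≡ 4 (mod 23)
21^11 ≡ 22 (mod 23)
21^22 ≡ 1 (mod 23) ✓
Thus |⟨21⟩| = ord(21) = 22.
[(Z/23Z)^× : ⟨21⟩] = 22/22 = 1.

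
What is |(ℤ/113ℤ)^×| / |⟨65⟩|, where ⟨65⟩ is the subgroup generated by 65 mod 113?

7

The order of 65 must divide φ(113) = 113 − 1 = 112 = 2^4 · 7.
Divisors of 112: 1, 2, 4, 7, 8, 14, 16, 28, 56, 112.
Check 65^d mod 113 for each divisor in increasing order:
65^1 ≡ 65
65^2 ≡ 44
65^4 ≡ 15
65^7 ≡ 73
65^8 ≡ 112
65^14 ≡ 18
65^16 ≡ 1
The order of 65 is 16, so the subgroup it generates has 16 elements.
[(Z/113Z)^× : ⟨65⟩] = 112/16 = 7.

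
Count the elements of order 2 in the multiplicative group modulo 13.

φ(13) = 13 − 1 = 12 = 2^2 · 3.
Since (Z/13Z)^× is cyclic of order 12, the number of elements of order d is φ(d) when d | 12 and 0 otherwise.
2 | 12, and φ(2) = 2 − 1 = 1.

1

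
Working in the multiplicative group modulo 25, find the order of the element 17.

ord(17) | φ(25) = φ(5^2) = 5·(5−1) = 20 = 2^2 · 5.
Divisors of 20: 1, 2, 4, 5, 10, 20.
Test each divisor d:
17^1 ≡ 17 (mod 25)
17^2 ≡ 14 (mod 25)
17^4 ≡ 21 (mod 25)
17^5 ≡ 7 (mod 25)
17^10 ≡ 24 (mod 25)
17^20 ≡ 1 (mod 25) ✓
The smallest such exponent is 20, so the order of 17 is 20.

20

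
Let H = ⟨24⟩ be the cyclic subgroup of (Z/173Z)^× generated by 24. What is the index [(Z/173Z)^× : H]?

Since 24 ∈ (Z/173Z)^×, its order divides φ(173) = 173 − 1 = 172 = 2^2 · 43.
Divisors of 172: 1, 2, 4, 43, 86, 172.
Evaluate successive powers at the divisors of 172:
24^1 ≡ 24 (mod 173)
24^2 ≡ 57 (mod 173)
24^4 ≡ 135 (mod 173)
24^43 ≡ 172 (mod 173)
24^86 ≡ 1 (mod 173) ✓
Thus |⟨24⟩| = ord(24) = 86.
[(Z/173Z)^× : ⟨24⟩] = 172/86 = 2.

2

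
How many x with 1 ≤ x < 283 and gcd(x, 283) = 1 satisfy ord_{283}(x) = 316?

0

φ(283) = 283 − 1 = 282 = 2 · 3 · 47.
(Z/283Z)^× is cyclic (|G| = 282); a cyclic group of order m has exactly φ(d) elements of each order d | m, and none otherwise.
Since 316 ∤ 282, the count is 0.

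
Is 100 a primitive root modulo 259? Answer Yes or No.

No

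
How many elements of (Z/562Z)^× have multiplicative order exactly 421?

φ(562) = φ(2)·φ(281) = 1·280 = 280 = 2^3 · 5 · 7.
(Z/562Z)^× is cyclic (|G| = 280); a cyclic group of order m has exactly φ(d) elements of each order d | m, and none otherwise.
Since 421 ∤ 280, the count is 0.

0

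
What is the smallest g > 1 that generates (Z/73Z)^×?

5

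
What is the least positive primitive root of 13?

2

φ(13) = 13 − 1 = 12 = 2^2 · 3.
g is a primitive root iff g^(12/q) ≢ 1 (mod 13) for each prime q ∈ {2, 3}.
g = 2: 2^6 ≡ 12; 2^4 ≡ 3 — none is 1, so 2 is a primitive root.
So 2 is the smallest generator of (Z/13Z)^×.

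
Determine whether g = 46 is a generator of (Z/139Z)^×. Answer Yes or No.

φ(139) = 139 − 1 = 138 = 2 · 3 · 23.
Test 46^(138/q) mod 139 for each prime factor q of 138:
46^69 ≡ 1 (mod 139)  [q = 2: ≡ 1 ✗]
46^46 ≡ 96 (mod 139)  [q = 3: ≢ 1 ✓]
46^6 ≡ 45 (mod 139)  [q = 23: ≢ 1 ✓]
46^69 ≡ 1 shows ord(46) | 69, strictly less than φ(139); not a primitive root.

No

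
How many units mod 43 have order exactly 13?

0

φ(43) = 43 − 1 = 42 = 2 · 3 · 7.
Since (Z/43Z)^× is cyclic of order 42, the number of elements of order d is φ(d) when d | 42 and 0 otherwise.
Here 42 is not a multiple of 13, so there are no elements of order 13.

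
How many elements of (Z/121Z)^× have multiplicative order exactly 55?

40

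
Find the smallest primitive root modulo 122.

7

φ(122) = φ(2)·φ(61) = 1·60 = 60 = 2^2 · 3 · 5.
g is a primitive root iff g^(60/q) ≢ 1 (mod 122) for each prime q ∈ {2, 3, 5}.
g = 2: gcd(2, 122) = 2 > 1, not a unit — skip.
g = 3: 3^30 ≡ 1 — hits 1, so not a primitive root.
g = 4: gcd(4, 122) = 2 > 1, not a unit — skip.
g = 5: 5^30 ≡ 1 — hits 1, so not a primitive root.
g = 6: gcd(6, 122) = 2 > 1, not a unit — skip.
g = 7: 7^30 ≡ 121; 7^20 ≡ 47; 7^12 ≡ 95 — none is 1, so 7 is a primitive root.
So 7 is the smallest generator of (Z/122Z)^×.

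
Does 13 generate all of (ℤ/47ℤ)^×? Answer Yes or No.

Yes

φ(47) = 47 − 1 = 46 = 2 · 23.
It suffices to check that the order of 13 is not a proper divisor of 46: compute 13^(46/q) for q ∈ {2, 23}.
13^23 ≡ 46 (mod 47)  [q = 2: ≢ 1 ✓]
13^2 ≡ 28 (mod 47)  [q = 23: ≢ 1 ✓]
None equal 1, so ord_47(13) = 46: 13 is a primitive root.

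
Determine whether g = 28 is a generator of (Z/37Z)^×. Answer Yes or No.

No

φ(37) = 37 − 1 = 36 = 2^2 · 3^2.
It suffices to check that the order of 28 is not a proper divisor of 36: compute 28^(36/q) for q ∈ {2, 3}.
28^18 ≡ 1 (mod 37)  [q = 2: ≡ 1 ✗]
28^12 ≡ 26 (mod 37)  [q = 3: ≢ 1 ✓]
Since 28^18 ≡ 1, the order of 28 divides 18 < 36, so 28 is not a primitive root.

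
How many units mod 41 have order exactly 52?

0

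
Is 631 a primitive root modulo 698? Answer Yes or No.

No

φ(698) = φ(2)·φ(349) = 1·348 = 348 = 2^2 · 3 · 29.
An element g generates (Z/698Z)^× iff g^(348/q) ≢ 1 (mod 698) for each prime q ∈ {2, 3, 29}.
631^174 ≡ 1 (mod 698)  [q = 2: ≡ 1 ✗]
631^116 ≡ 1 (mod 698)  [q = 3: ≡ 1 ✗]
631^12 ≡ 285 (mod 698)  [q = 29: ≢ 1 ✓]
Since 631^174 ≡ 1, the order of 631 divides 174 < 348, so 631 is not a primitive root.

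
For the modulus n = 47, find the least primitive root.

5

φ(47) = 47 − 1 = 46 = 2 · 23.
g is a primitive root iff g^(46/q) ≢ 1 (mod 47) for each prime q ∈ {2, 23}.
g = 2: 2^23 ≡ 1 — hits 1, so not a primitive root.
g = 3: 3^23 ≡ 1 — hits 1, so not a primitive root.
g = 4: 4^23 ≡ 1 — hits 1, so not a primitive root.
g = 5: 5^23 ≡ 46; 5^2 ≡ 25 — none is 1, so 5 is a primitive root.
Hence the least primitive root of 47 is 5.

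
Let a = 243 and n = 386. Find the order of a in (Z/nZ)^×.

16

By Lagrange's theorem, ord_386(243) divides φ(386) = φ(2)·φ(193) = 1·192 = 192 = 2^6 · 3.
Divisors of 192: 1, 2, 3, 4, 6, 8, 12, 16, 24, 32, 48, 64, 96, 192.
Test each divisor d:
243^1 ≡ 243 (mod 386)
243^2 ≡ 377 (mod 386)
243^3 ≡ 129 (mod 386)
243^4 ≡ 81 (mod 386)
243^6 ≡ 43 (mod 386)
243^8 ≡ 385 (mod 386)
243^12 ≡ 305 (mod 386)
243^16 ≡ 1 (mod 386) ✓
Hence ord(243) = 16.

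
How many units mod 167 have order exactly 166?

82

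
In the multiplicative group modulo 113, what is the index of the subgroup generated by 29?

By Lagrange's theorem, ord_113(29) divides φ(113) = 113 − 1 = 112 = 2^4 · 7.
Divisors of 112: 1, 2, 4, 7, 8, 14, 16, 28, 56, 112.
Evaluate successive powers at the divisors of 112:
29^1 ≡ 29 (mod 113)
29^2 ≡ 50 (mod 113)
29^4 ≡ 14 (mod 113)
29^7 ≡ 73 (mod 113)
29^8 ≡ 83 (mod 113)
29^14 ≡ 18 (mod 113)
29^16 ≡ 109 (mod 113)
29^28 ≡ 98 (mod 113)
29^56 ≡ 112 (mod 113)
29^112 ≡ 1 (mod 113) ✓
So ord_113(29) = 112, hence |⟨29⟩| = 112.
Index = |(Z/113Z)^×| / |⟨29⟩| = 112 / 112 = 1.

1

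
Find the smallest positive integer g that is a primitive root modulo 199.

3

φ(199) = 199 − 1 = 198 = 2 · 3^2 · 11.
Test candidates g = 2, 3, … against the prime factors q ∈ {2, 3, 11} of φ(199): g is a generator iff g^(198/q) ≢ 1 for every such q.
g = 2: 2^99 ≡ 1 — hits 1, so not a primitive root.
g = 3: 3^99 ≡ 198; 3^66 ≡ 106; 3^18 ≡ 125 — none is 1, so 3 is a primitive root.
Hence the least primitive root of 199 is 3.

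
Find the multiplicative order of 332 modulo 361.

By Lagrange's theorem, ord_361(332) divides φ(361) = φ(19^2) = 19·(19−1) = 342 = 2 · 3^2 · 19.
Divisors of 342: 1, 2, 3, 6, 9, 18, 19, 38, 57, 114, 171, 342.
Check 332^d mod 361 for each divisor in increasing order:
332^1 ≡ 332 (mod 361)
332^2 ≡ 119 (mod 361)
332^3 ≡ 159 (mod 361)
332^6 ≡ 11 (mod 361)
332^9 ≡ 305 (mod 361)
332^18 ≡ 248 (mod 361)
332^19 ≡ 28 (mod 361)
332^38 ≡ 62 (mod 361)
332^57 ≡ 292 (mod 361)
332^114 ≡ 68 (mod 361)
332^171 ≡ 1 (mod 361) ✓
Therefore the multiplicative order of 332 modulo 361 is 171.

171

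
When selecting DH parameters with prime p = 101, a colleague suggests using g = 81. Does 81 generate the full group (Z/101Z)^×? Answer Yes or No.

φ(101) = 101 − 1 = 100 = 2^2 · 5^2.
An element g generates (Z/101Z)^× iff g^(100/q) ≢ 1 (mod 101) for each prime q ∈ {2, 5}.
81^50 ≡ 1 (mod 101)  [q = 2: ≡ 1 ✗]
81^20 ≡ 95 (mod 101)  [q = 5: ≢ 1 ✓]
The check at q = 2 fails, so 81 generates a proper subgroup.

No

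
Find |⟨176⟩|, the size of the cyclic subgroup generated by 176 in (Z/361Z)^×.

171

Since 176 ∈ (Z/361Z)^×, its order divides φ(361) = φ(19^2) = 19·(19−1) = 342 = 2 · 3^2 · 19.
Divisors of 342: 1, 2, 3, 6, 9, 18, 19, 38, 57, 114, 171, 342.
Check 176^d mod 361 for each divisor in increasing order:
176^1 ≡ 176
176^2 ≡ 291
176^3 ≡ 315
176^6 ≡ 311
176^9 ≡ 134
176^18 ≡ 267
176^19 ≡ 62
176^38 ≡ 234
176^57 ≡ 68
176^114 ≡ 292
176^171 ≡ 1
So ord_361(176) = 171.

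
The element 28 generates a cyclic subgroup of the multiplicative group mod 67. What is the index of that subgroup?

1

ord(28) | φ(67) = 67 − 1 = 66 = 2 · 3 · 11.
Divisors of 66: 1, 2, 3, 6, 11, 22, 33, 66.
Evaluate successive powers at the divisors of 66:
28^1 ≡ 28
28^2 ≡ 47
28^3 ≡ 43
28^6 ≡ 40
28^11 ≡ 38
28^22 ≡ 37
28^33 ≡ 66
28^66 ≡ 1
So ord_67(28) = 66, hence |⟨28⟩| = 66.
Index = |(Z/67Z)^×| / |⟨28⟩| = 66 / 66 = 1.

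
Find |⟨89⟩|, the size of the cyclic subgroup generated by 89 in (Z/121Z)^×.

11

By Lagrange's theorem, ord_121(89) divides φ(121) = φ(11^2) = 11·(11−1) = 110 = 2 · 5 · 11.
Divisors of 110: 1, 2, 5, 10, 11, 22, 55, 110.
Evaluate successive powers at the divisors of 110:
89^1 ≡ 89 (mod 121)
89^2 ≡ 56 (mod 121)
89^5 ≡ 78 (mod 121)
89^10 ≡ 34 (mod 121)
89^11 ≡ 1 (mod 121) ✓
Therefore the multiplicative order of 89 modulo 121 is 11.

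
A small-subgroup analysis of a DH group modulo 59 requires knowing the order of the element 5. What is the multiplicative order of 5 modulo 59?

By Lagrange's theorem, ord_59(5) divides φ(59) = 59 − 1 = 58 = 2 · 29.
Divisors of 58: 1, 2, 29, 58.
Test each divisor d:
5^1 ≡ 5 (mod 59)
5^2 ≡ 25 (mod 59)
5^29 ≡ 1 (mod 59) ✓
The smallest such exponent is 29, so the order of 5 is 29.

29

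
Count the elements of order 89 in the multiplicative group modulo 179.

φ(179) = 179 − 1 = 178 = 2 · 89.
Since (Z/179Z)^× is cyclic of order 178, the number of elements of order d is φ(d) when d | 178 and 0 otherwise.
89 | 178, and φ(89) = 89 − 1 = 88.

88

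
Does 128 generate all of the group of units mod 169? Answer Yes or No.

φ(169) = φ(13^2) = 13·(13−1) = 156 = 2^2 · 3 · 13.
Test 128^(156/q) mod 169 for each prime factor q of 156:
128^78 ≡ 168 (mod 169)  [q = 2: ≢ 1 ✓]
128^52 ≡ 146 (mod 169)  [q = 3: ≢ 1 ✓]
128^12 ≡ 105 (mod 169)  [q = 13: ≢ 1 ✓]
All checks pass, so 128 has order 156 and is a primitive root modulo 169.

Yes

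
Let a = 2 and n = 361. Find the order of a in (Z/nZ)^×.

342

Since 2 ∈ (Z/361Z)^×, its order divides φ(361) = φ(19^2) = 19·(19−1) = 342 = 2 · 3^2 · 19.
Divisors of 342: 1, 2, 3, 6, 9, 18, 19, 38, 57, 114, 171, 342.
Evaluate successive powers at the divisors of 342:
2^1 ≡ 2 (mod 361)
2^2 ≡ 4 (mod 361)
2^3 ≡ 8 (mod 361)
2^6 ≡ 64 (mod 361)
2^9 ≡ 151 (mod 361)
2^18 ≡ 58 (mod 361)
2^19 ≡ 116 (mod 361)
2^38 ≡ 99 (mod 361)
2^57 ≡ 293 (mod 361)
2^114 ≡ 292 (mod 361)
2^171 ≡ 360 (mod 361)
2^342 ≡ 1 (mod 361) ✓
Therefore the multiplicative order of 2 modulo 361 is 342.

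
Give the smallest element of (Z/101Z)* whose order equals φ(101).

φ(101) = 101 − 1 = 100 = 2^2 · 5^2.
g is a primitive root iff g^(100/q) ≢ 1 (mod 101) for each prime q ∈ {2, 5}.
g = 2: 2^50 ≡ 100; 2^20 ≡ 95 — none is 1, so 2 is a primitive root.
So 2 is the smallest generator of (Z/101Z)^×.

2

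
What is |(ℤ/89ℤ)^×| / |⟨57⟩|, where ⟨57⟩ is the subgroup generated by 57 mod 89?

ord(57) | φ(89) = 89 − 1 = 88 = 2^3 · 11.
Divisors of 88: 1, 2, 4, 8, 11, 22, 44, 88.
Test each divisor d:
57^1 ≡ 57 (mod 89)
57^2 ≡ 45 (mod 89)
57^4 ≡ 67 (mod 89)
57^8 ≡ 39 (mod 89)
57^11 ≡ 88 (mod 89)
57^22 ≡ 1 (mod 89) ✓
Thus |⟨57⟩| = ord(57) = 22.
[(Z/89Z)^× : ⟨57⟩] = 88/22 = 4.

4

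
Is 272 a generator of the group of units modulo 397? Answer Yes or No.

φ(397) = 397 − 1 = 396 = 2^2 · 3^2 · 11.
An element g generates (Z/397Z)^× iff g^(396/q) ≢ 1 (mod 397) for each prime q ∈ {2, 3, 11}.
272^198 ≡ 396 (mod 397)  [q = 2: ≢ 1 ✓]
272^132 ≡ 1 (mod 397)  [q = 3: ≡ 1 ✗]
272^36 ≡ 99 (mod 397)  [q = 11: ≢ 1 ✓]
272^132 ≡ 1 shows ord(272) | 132, strictly less than φ(397); not a primitive root.

No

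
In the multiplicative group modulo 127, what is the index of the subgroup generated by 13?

2

ord(13) | φ(127) = 127 − 1 = 126 = 2 · 3^2 · 7.
Divisors of 126: 1, 2, 3, 6, 7, 9, 14, 18, 21, 42, 63, 126.
Compute 13^d (mod 127) for the divisors d until we hit 1:
13^1 ≡ 13 (mod 127)
13^2 ≡ 42 (mod 127)
13^3 ≡ 38 (mod 127)
13^6 ≡ 47 (mod 127)
13^7 ≡ 103 (mod 127)
13^9 ≡ 8 (mod 127)
13^14 ≡ 68 (mod 127)
13^18 ≡ 64 (mod 127)
13^21 ≡ 19 (mod 127)
13^42 ≡ 107 (mod 127)
13^63 ≡ 1 (mod 127) ✓
Thus |⟨13⟩| = ord(13) = 63.
Index = |(Z/127Z)^×| / |⟨13⟩| = 126 / 63 = 2.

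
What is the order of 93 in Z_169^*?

156

By Lagrange's theorem, ord_169(93) divides φ(169) = φ(13^2) = 13·(13−1) = 156 = 2^2 · 3 · 13.
Divisors of 156: 1, 2, 3, 4, 6, 12, 13, 26, 39, 52, 78, 156.
Compute 93^d (mod 169) for the divisors d until we hit 1:
93^1 ≡ 93 (mod 169)
93^2 ≡ 30 (mod 169)
93^3 ≡ 86 (mod 169)
93^4 ≡ 55 (mod 169)
93^6 ≡ 129 (mod 169)
93^12 ≡ 79 (mod 169)
93^13 ≡ 80 (mod 169)
93^26 ≡ 147 (mod 169)
93^39 ≡ 99 (mod 169)
93^52 ≡ 146 (mod 169)
93^78 ≡ 168 (mod 169)
93^156 ≡ 1 (mod 169) ✓
Hence ord(93) = 156.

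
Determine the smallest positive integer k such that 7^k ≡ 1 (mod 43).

6

ord(7) | φ(43) = 43 − 1 = 42 = 2 · 3 · 7.
Divisors of 42: 1, 2, 3, 6, 7, 14, 21, 42.
Check 7^d mod 43 for each divisor in increasing order:
7^1 ≡ 7 (mod 43)
7^2 ≡ 6 (mod 43)
7^3 ≡ 42 (mod 43)
7^6 ≡ 1 (mod 43) ✓
Hence ord(7) = 6.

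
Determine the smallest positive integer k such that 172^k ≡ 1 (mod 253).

110

ord(172) | φ(253) = φ(11·23) = (11−1)·(23−1) = 10·22 = 220 = 2^2 · 5 · 11.
Divisors of 220: 1, 2, 4, 5, 10, 11, 20, 22, 44, 55, 110, 220.
Check 172^d mod 253 for each divisor in increasing order:
172^1 ≡ 172 (mod 253)
172^2 ≡ 236 (mod 253)
172^4 ≡ 36 (mod 253)
172^5 ≡ 120 (mod 253)
172^10 ≡ 232 (mod 253)
172^11 ≡ 183 (mod 253)
172^20 ≡ 188 (mod 253)
172^22 ≡ 93 (mod 253)
172^44 ≡ 47 (mod 253)
172^55 ≡ 252 (mod 253)
172^110 ≡ 1 (mod 253) ✓
So ord_253(172) = 110.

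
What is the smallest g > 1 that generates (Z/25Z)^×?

2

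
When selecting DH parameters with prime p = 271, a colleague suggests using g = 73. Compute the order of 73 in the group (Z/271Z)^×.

270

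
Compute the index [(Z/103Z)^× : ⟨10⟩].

By Lagrange's theorem, ord_103(10) divides φ(103) = 103 − 1 = 102 = 2 · 3 · 17.
Divisors of 102: 1, 2, 3, 6, 17, 34, 51, 102.
Compute 10^d (mod 103) for the divisors d until we hit 1:
10^1 ≡ 10 (mod 103)
10^2 ≡ 100 (mod 103)
10^3 ≡ 73 (mod 103)
10^6 ≡ 76 (mod 103)
10^17 ≡ 102 (mod 103)
10^34 ≡ 1 (mod 103) ✓
Thus |⟨10⟩| = ord(10) = 34.
[(Z/103Z)^× : ⟨10⟩] = 102/34 = 3.

3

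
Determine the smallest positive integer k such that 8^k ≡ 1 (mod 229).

76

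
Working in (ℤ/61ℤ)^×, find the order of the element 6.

ord(6) | φ(61) = 61 − 1 = 60 = 2^2 · 3 · 5.
Divisors of 60: 1, 2, 3, 4, 5, 6, 10, 12, 15, 20, 30, 60.
Compute 6^d (mod 61) for the divisors d until we hit 1:
6^1 ≡ 6 (mod 61)
6^2 ≡ 36 (mod 61)
6^3 ≡ 33 (mod 61)
6^4 ≡ 15 (mod 61)
6^5 ≡ 29 (mod 61)
6^6 ≡ 52 (mod 61)
6^10 ≡ 48 (mod 61)
6^12 ≡ 20 (mod 61)
6^15 ≡ 50 (mod 61)
6^20 ≡ 47 (mod 61)
6^30 ≡ 60 (mod 61)
6^60 ≡ 1 (mod 61) ✓
So ord_61(6) = 60.

60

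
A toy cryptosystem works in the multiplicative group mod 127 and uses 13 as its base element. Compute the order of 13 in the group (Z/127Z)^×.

63

ord(13) | φ(127) = 127 − 1 = 126 = 2 · 3^2 · 7.
Divisors of 126: 1, 2, 3, 6, 7, 9, 14, 18, 21, 42, 63, 126.
Compute 13^d (mod 127) for the divisors d until we hit 1:
13^1 ≡ 13 (mod 127)
13^2 ≡ 42 (mod 127)
13^3 ≡ 38 (mod 127)
13^6 ≡ 47 (mod 127)
13^7 ≡ 103 (mod 127)
13^9 ≡ 8 (mod 127)
13^14 ≡ 68 (mod 127)
13^18 ≡ 64 (mod 127)
13^21 ≡ 19 (mod 127)
13^42 ≡ 107 (mod 127)
13^63 ≡ 1 (mod 127) ✓
So ord_127(13) = 63.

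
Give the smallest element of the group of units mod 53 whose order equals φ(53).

2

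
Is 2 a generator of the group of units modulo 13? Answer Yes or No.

φ(13) = 13 − 1 = 12 = 2^2 · 3.
An element g generates (Z/13Z)^× iff g^(12/q) ≢ 1 (mod 13) for each prime q ∈ {2, 3}.
2^6 ≡ 12 (mod 13)  [q = 2: ≢ 1 ✓]
2^4 ≡ 3 (mod 13)  [q = 3: ≢ 1 ✓]
Every test exponent gives a nontrivial residue, hence 2 generates the full group.

Yes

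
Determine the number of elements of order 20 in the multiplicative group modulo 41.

φ(41) = 41 − 1 = 40 = 2^3 · 5.
(Z/41Z)^× is cyclic (|G| = 40); a cyclic group of order m has exactly φ(d) elements of each order d | m, and none otherwise.
20 = 2^2 · 5 divides 40, and φ(20) = 8.

8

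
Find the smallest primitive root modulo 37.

2

φ(37) = 37 − 1 = 36 = 2^2 · 3^2.
g is a primitive root iff g^(36/q) ≢ 1 (mod 37) for each prime q ∈ {2, 3}.
g = 2: 2^18 ≡ 36; 2^12 ≡ 26 — none is 1, so 2 is a primitive root.
The smallest primitive root modulo 37 is 2.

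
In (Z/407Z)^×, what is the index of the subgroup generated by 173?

4

The order of 173 must divide φ(407) = φ(11·37) = (11−1)·(37−1) = 10·36 = 360 = 2^3 · 3^2 · 5.
Divisors of 360: 1, 2, 3, 4, 5, 6, 8, 9, 10, 12, 15, 18, 20, 24, 30, 36, 40, 45, 60, 72, 90, 120, 180, 360.
Test each divisor d:
173^1 ≡ 173
173^2 ≡ 218
173^3 ≡ 270
173^4 ≡ 312
173^5 ≡ 252
173^6 ≡ 47
173^8 ≡ 71
173^9 ≡ 73
173^10 ≡ 12
173^12 ≡ 174
173^15 ≡ 175
173^18 ≡ 38
173^20 ≡ 144
173^24 ≡ 158
173^30 ≡ 100
173^36 ≡ 223
173^40 ≡ 386
173^45 ≡ 406
173^60 ≡ 232
173^72 ≡ 75
173^90 ≡ 1
Thus |⟨173⟩| = ord(173) = 90.
[(Z/407Z)^× : ⟨173⟩] = 360/90 = 4.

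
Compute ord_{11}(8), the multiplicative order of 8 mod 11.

10

ord(8) | φ(11) = 11 − 1 = 10 = 2 · 5.
Divisors of 10: 1, 2, 5, 10.
Compute 8^d (mod 11) for the divisors d until we hit 1:
8^1 ≡ 8 (mod 11)
8^2 ≡ 9 (mod 11)
8^5 ≡ 10 (mod 11)
8^10 ≡ 1 (mod 11) ✓
The smallest such exponent is 10, so the order of 8 is 10.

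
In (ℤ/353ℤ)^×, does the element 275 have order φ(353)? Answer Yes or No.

No

φ(353) = 353 − 1 = 352 = 2^5 · 11.
It suffices to check that the order of 275 is not a proper divisor of 352: compute 275^(352/q) for q ∈ {2, 11}.
275^176 ≡ 1 (mod 353)  [q = 2: ≡ 1 ✗]
275^32 ≡ 22 (mod 353)  [q = 11: ≢ 1 ✓]
The check at q = 2 fails, so 275 generates a proper subgroup.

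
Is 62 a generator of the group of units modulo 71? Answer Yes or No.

Yes

φ(71) = 71 − 1 = 70 = 2 · 5 · 7.
It suffices to check that the order of 62 is not a proper divisor of 70: compute 62^(70/q) for q ∈ {2, 5, 7}.
62^35 ≡ 70 (mod 71)  [q = 2: ≢ 1 ✓]
62^14 ≡ 5 (mod 71)  [q = 5: ≢ 1 ✓]
62^10 ≡ 32 (mod 71)  [q = 7: ≢ 1 ✓]
All checks pass, so 62 has order 70 and is a primitive root modulo 71.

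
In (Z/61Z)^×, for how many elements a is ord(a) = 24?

0

φ(61) = 61 − 1 = 60 = 2^2 · 3 · 5.
In a cyclic group of order 60, there are φ(d) elements of order d for each divisor d of 60, and zero for non-divisors.
Here 60 is not a multiple of 24, so there are no elements of order 24.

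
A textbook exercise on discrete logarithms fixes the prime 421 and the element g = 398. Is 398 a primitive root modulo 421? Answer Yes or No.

φ(421) = 421 − 1 = 420 = 2^2 · 3 · 5 · 7.
It suffices to check that the order of 398 is not a proper divisor of 420: compute 398^(420/q) for q ∈ {2, 3, 5, 7}.
398^210 ≡ 420 (mod 421)  [q = 2: ≢ 1 ✓]
398^140 ≡ 400 (mod 421)  [q = 3: ≢ 1 ✓]
398^84 ≡ 377 (mod 421)  [q = 5: ≢ 1 ✓]
398^60 ≡ 247 (mod 421)  [q = 7: ≢ 1 ✓]
All checks pass, so 398 has order 420 and is a primitive root modulo 421.

Yes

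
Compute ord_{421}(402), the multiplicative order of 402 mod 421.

140

Since 402 ∈ (Z/421Z)^×, its order divides φ(421) = 421 − 1 = 420 = 2^2 · 3 · 5 · 7.
Divisors of 420: 1, 2, 3, 4, 5, 6, 7, 10, 12, 14, 15, 20, 21, 28, 30, 35, 42, 60, 70, 84, 105, 140, 210, 420.
Test each divisor d:
402^1 ≡ 402 (mod 421)
402^2 ≡ 361 (mod 421)
402^3 ≡ 298 (mod 421)
402^4 ≡ 232 (mod 421)
402^5 ≡ 223 (mod 421)
402^6 ≡ 394 (mod 421)
402^7 ≡ 92 (mod 421)
402^10 ≡ 51 (mod 421)
402^12 ≡ 308 (mod 421)
402^14 ≡ 44 (mod 421)
402^15 ≡ 6 (mod 421)
402^20 ≡ 75 (mod 421)
402^21 ≡ 259 (mod 421)
402^28 ≡ 252 (mod 421)
402^30 ≡ 36 (mod 421)
402^35 ≡ 29 (mod 421)
402^42 ≡ 142 (mod 421)
402^60 ≡ 33 (mod 421)
402^70 ≡ 420 (mod 421)
402^84 ≡ 377 (mod 421)
402^105 ≡ 392 (mod 421)
402^140 ≡ 1 (mod 421) ✓
The smallest such exponent is 140, so the order of 402 is 140.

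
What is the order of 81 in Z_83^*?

41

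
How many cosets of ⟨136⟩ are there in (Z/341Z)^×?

The order of 136 must divide φ(341) = φ(11·31) = (11−1)·(31−1) = 10·30 = 300 = 2^2 · 3 · 5^2.
Divisors of 300: 1, 2, 3, 4, 5, 6, 10, 12, 15, 20, 25, 30, 50, 60, 75, 100, 150, 300.
Compute 136^d (mod 341) for the divisors d until we hit 1:
136^1 ≡ 136 (mod 341)
136^2 ≡ 82 (mod 341)
136^3 ≡ 240 (mod 341)
136^4 ≡ 245 (mod 341)
136^5 ≡ 243 (mod 341)
136^6 ≡ 312 (mod 341)
136^10 ≡ 56 (mod 341)
136^12 ≡ 159 (mod 341)
136^15 ≡ 309 (mod 341)
136^20 ≡ 67 (mod 341)
136^25 ≡ 254 (mod 341)
136^30 ≡ 1 (mod 341) ✓
Thus |⟨136⟩| = ord(136) = 30.
The index is φ(341) / ord(136) = 300 / 30 = 10.

10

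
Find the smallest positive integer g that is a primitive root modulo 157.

5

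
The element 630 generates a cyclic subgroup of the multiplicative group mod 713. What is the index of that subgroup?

4

The order of 630 must divide φ(713) = φ(23·31) = (23−1)·(31−1) = 22·30 = 660 = 2^2 · 3 · 5 · 11.
Divisors of 660: 1, 2, 3, 4, 5, 6, 10, 11, 12, 15, 20, 22, 30, 33, 44, 55, 60, 66, 110, 132, 165, 220, 330, 660.
Check 630^d mod 713 for each divisor in increasing order:
630^1 ≡ 630
630^2 ≡ 472
630^3 ≡ 39
630^4 ≡ 328
630^5 ≡ 583
630^6 ≡ 95
630^10 ≡ 501
630^11 ≡ 484
630^12 ≡ 469
630^15 ≡ 466
630^20 ≡ 25
630^22 ≡ 392
630^30 ≡ 404
630^33 ≡ 70
630^44 ≡ 369
630^55 ≡ 346
630^60 ≡ 652
630^66 ≡ 622
630^110 ≡ 645
630^132 ≡ 438
630^165 ≡ 1
So ord_713(630) = 165, hence |⟨630⟩| = 165.
The index is φ(713) / ord(630) = 660 / 165 = 4.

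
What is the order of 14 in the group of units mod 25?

ord(14) | φ(25) = φ(5^2) = 5·(5−1) = 20 = 2^2 · 5.
Divisors of 20: 1, 2, 4, 5, 10, 20.
Test each divisor d:
14^1 ≡ 14 (mod 25)
14^2 ≡ 21 (mod 25)
14^4 ≡ 16 (mod 25)
14^5 ≡ 24 (mod 25)
14^10 ≡ 1 (mod 25) ✓
Therefore the multiplicative order of 14 modulo 25 is 10.

10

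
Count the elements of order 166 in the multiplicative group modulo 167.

82

φ(167) = 167 − 1 = 166 = 2 · 83.
In a cyclic group of order 166, there are φ(d) elements of order d for each divisor d of 166, and zero for non-divisors.
166 = 2 · 83 divides 166, and φ(166) = 82.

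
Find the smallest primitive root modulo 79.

3

φ(79) = 79 − 1 = 78 = 2 · 3 · 13.
g is a primitive root iff g^(78/q) ≢ 1 (mod 79) for each prime q ∈ {2, 3, 13}.
g = 2: 2^39 ≡ 1 — hits 1, so not a primitive root.
g = 3: 3^39 ≡ 78; 3^26 ≡ 23; 3^6 ≡ 18 — none is 1, so 3 is a primitive root.
Hence the least primitive root of 79 is 3.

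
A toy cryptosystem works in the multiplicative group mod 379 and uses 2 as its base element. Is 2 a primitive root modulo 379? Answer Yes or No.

φ(379) = 379 − 1 = 378 = 2 · 3^3 · 7.
2 is a primitive root mod 379 iff 2^(φ(379)/q) ≢ 1 for every prime q | φ(379), i.e. q ∈ {2, 3, 7}.
2^189 ≡ 378 (mod 379)  [q = 2: ≢ 1 ✓]
2^126 ≡ 327 (mod 379)  [q = 3: ≢ 1 ✓]
2^54 ≡ 125 (mod 379)  [q = 7: ≢ 1 ✓]
Every test exponent gives a nontrivial residue, hence 2 generates the full group.

Yes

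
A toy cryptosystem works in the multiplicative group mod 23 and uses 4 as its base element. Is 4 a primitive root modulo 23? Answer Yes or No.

No

φ(23) = 23 − 1 = 22 = 2 · 11.
4 is a primitive root mod 23 iff 4^(φ(23)/q) ≢ 1 for every prime q | φ(23), i.e. q ∈ {2, 11}.
4^11 ≡ 1 (mod 23)  [q = 2: ≡ 1 ✗]
4^2 ≡ 16 (mod 23)  [q = 11: ≢ 1 ✓]
4^11 ≡ 1 shows ord(4) | 11, strictly less than φ(23); not a primitive root.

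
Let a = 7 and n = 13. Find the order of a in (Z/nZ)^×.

12

By Lagrange's theorem, ord_13(7) divides φ(13) = 13 − 1 = 12 = 2^2 · 3.
Divisors of 12: 1, 2, 3, 4, 6, 12.
Test each divisor d:
7^1 ≡ 7
7^2 ≡ 10
7^3 ≡ 5
7^4 ≡ 9
7^6 ≡ 12
7^12 ≡ 1
Hence ord(7) = 12.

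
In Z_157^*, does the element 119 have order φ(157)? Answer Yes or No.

φ(157) = 157 − 1 = 156 = 2^2 · 3 · 13.
It suffices to check that the order of 119 is not a proper divisor of 156: compute 119^(156/q) for q ∈ {2, 3, 13}.
119^78 ≡ 156 (mod 157)  [q = 2: ≢ 1 ✓]
119^52 ≡ 12 (mod 157)  [q = 3: ≢ 1 ✓]
119^12 ≡ 108 (mod 157)  [q = 13: ≢ 1 ✓]
None equal 1, so ord_157(119) = 156: 119 is a primitive root.

Yes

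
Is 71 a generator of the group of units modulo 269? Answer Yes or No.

Yes

φ(269) = 269 − 1 = 268 = 2^2 · 67.
An element g generates (Z/269Z)^× iff g^(268/q) ≢ 1 (mod 269) for each prime q ∈ {2, 67}.
71^134 ≡ 268 (mod 269)  [q = 2: ≢ 1 ✓]
71^4 ≡ 58 (mod 269)  [q = 67: ≢ 1 ✓]
None equal 1, so ord_269(71) = 268: 71 is a primitive root.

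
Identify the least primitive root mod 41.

6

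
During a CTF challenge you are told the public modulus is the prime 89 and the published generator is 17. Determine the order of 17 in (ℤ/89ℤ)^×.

44

Since 17 ∈ (Z/89Z)^×, its order divides φ(89) = 89 − 1 = 88 = 2^3 · 11.
Divisors of 88: 1, 2, 4, 8, 11, 22, 44, 88.
Evaluate successive powers at the divisors of 88:
17^1 ≡ 17 (mod 89)
17^2 ≡ 22 (mod 89)
17^4 ≡ 39 (mod 89)
17^8 ≡ 8 (mod 89)
17^11 ≡ 55 (mod 89)
17^22 ≡ 88 (mod 89)
17^44 ≡ 1 (mod 89) ✓
Hence ord(17) = 44.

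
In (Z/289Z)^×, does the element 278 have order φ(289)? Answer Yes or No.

Yes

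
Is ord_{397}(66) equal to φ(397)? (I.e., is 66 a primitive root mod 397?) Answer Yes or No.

Yes

φ(397) = 397 − 1 = 396 = 2^2 · 3^2 · 11.
An element g generates (Z/397Z)^× iff g^(396/q) ≢ 1 (mod 397) for each prime q ∈ {2, 3, 11}.
66^198 ≡ 396 (mod 397)  [q = 2: ≢ 1 ✓]
66^132 ≡ 362 (mod 397)  [q = 3: ≢ 1 ✓]
66^36 ≡ 126 (mod 397)  [q = 11: ≢ 1 ✓]
Every test exponent gives a nontrivial residue, hence 66 generates the full group.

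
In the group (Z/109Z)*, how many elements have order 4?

φ(109) = 109 − 1 = 108 = 2^2 · 3^3.
(Z/109Z)^× is cyclic (|G| = 108); a cyclic group of order m has exactly φ(d) elements of each order d | m, and none otherwise.
4 = 2^2 divides 108, and φ(4) = 2.

2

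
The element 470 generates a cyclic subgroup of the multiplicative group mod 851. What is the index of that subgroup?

Since 470 ∈ (Z/851Z)^×, its order divides φ(851) = φ(23·37) = (23−1)·(37−1) = 22·36 = 792 = 2^3 · 3^2 · 11.
Divisors of 792: 1, 2, 3, 4, 6, 8, 9, 11, 12, 18, 22, 24, 33, 36, 44, 66, 72, 88, 99, 132, 198, 264, 396, 792.
Evaluate successive powers at the divisors of 792:
470^1 ≡ 470
470^2 ≡ 491
470^3 ≡ 149
470^4 ≡ 248
470^6 ≡ 75
470^8 ≡ 232
470^9 ≡ 112
470^11 ≡ 528
470^12 ≡ 519
470^18 ≡ 630
470^22 ≡ 507
470^24 ≡ 445
470^33 ≡ 482
470^36 ≡ 334
470^44 ≡ 47
470^66 ≡ 1
The order of 470 is 66, so the subgroup it generates has 66 elements.
The index is φ(851) / ord(470) = 792 / 66 = 12.

12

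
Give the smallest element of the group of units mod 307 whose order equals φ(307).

5

φ(307) = 307 − 1 = 306 = 2 · 3^2 · 17.
Test candidates g = 2, 3, … against the prime factors q ∈ {2, 3, 17} of φ(307): g is a generator iff g^(306/q) ≢ 1 for every such q.
g = 2: 2^153 ≡ 306; 2^102 ≡ 1 — hits 1, so not a primitive root.
g = 3: 3^153 ≡ 306; 3^102 ≡ 1 — hits 1, so not a primitive root.
g = 4: 4^153 ≡ 1 — hits 1, so not a primitive root.
g = 5: 5^153 ≡ 306; 5^102 ≡ 289; 5^18 ≡ 81 — none is 1, so 5 is a primitive root.
Hence the least primitive root of 307 is 5.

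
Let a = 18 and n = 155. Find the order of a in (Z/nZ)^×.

Since 18 ∈ (Z/155Z)^×, its order divides φ(155) = φ(5·31) = (5−1)·(31−1) = 4·30 = 120 = 2^3 · 3 · 5.
Divisors of 120: 1, 2, 3, 4, 5, 6, 8, 10, 12, 15, 20, 24, 30, 40, 60, 120.
Evaluate successive powers at the divisors of 120:
18^1 ≡ 18
18^2 ≡ 14
18^3 ≡ 97
18^4 ≡ 41
18^5 ≡ 118
18^6 ≡ 109
18^8 ≡ 131
18^10 ≡ 129
18^12 ≡ 101
18^15 ≡ 32
18^20 ≡ 56
18^24 ≡ 126
18^30 ≡ 94
18^40 ≡ 36
18^60 ≡ 1
Therefore the multiplicative order of 18 modulo 155 is 60.

60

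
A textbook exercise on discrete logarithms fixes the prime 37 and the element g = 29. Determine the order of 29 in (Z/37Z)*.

12

Since 29 ∈ (Z/37Z)^×, its order divides φ(37) = 37 − 1 = 36 = 2^2 · 3^2.
Divisors of 36: 1, 2, 3, 4, 6, 9, 12, 18, 36.
Compute 29^d (mod 37) for the divisors d until we hit 1:
29^1 ≡ 29 (mod 37)
29^2 ≡ 27 (mod 37)
29^3 ≡ 6 (mod 37)
29^4 ≡ 26 (mod 37)
29^6 ≡ 36 (mod 37)
29^9 ≡ 31 (mod 37)
29^12 ≡ 1 (mod 37) ✓
So ord_37(29) = 12.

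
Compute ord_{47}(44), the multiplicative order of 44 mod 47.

46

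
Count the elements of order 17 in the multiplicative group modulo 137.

φ(137) = 137 − 1 = 136 = 2^3 · 17.
(Z/137Z)^× is cyclic (|G| = 136); a cyclic group of order m has exactly φ(d) elements of each order d | m, and none otherwise.
17 | 136, and φ(17) = 17 − 1 = 16.

16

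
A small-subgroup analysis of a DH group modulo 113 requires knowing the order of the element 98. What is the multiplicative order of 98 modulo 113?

4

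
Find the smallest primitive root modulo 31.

φ(31) = 31 − 1 = 30 = 2 · 3 · 5.
Test candidates g = 2, 3, … against the prime factors q ∈ {2, 3, 5} of φ(31): g is a generator iff g^(30/q) ≢ 1 for every such q.
g = 2: 2^15 ≡ 1 — hits 1, so not a primitive root.
g = 3: 3^15 ≡ 30; 3^10 ≡ 25; 3^6 ≡ 16 — none is 1, so 3 is a primitive root.
Hence the least primitive root of 31 is 3.

3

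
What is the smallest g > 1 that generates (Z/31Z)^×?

3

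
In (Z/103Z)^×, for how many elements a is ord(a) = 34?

16

φ(103) = 103 − 1 = 102 = 2 · 3 · 17.
Since (Z/103Z)^× is cyclic of order 102, the number of elements of order d is φ(d) when d | 102 and 0 otherwise.
34 = 2 · 17 divides 102, and φ(34) = 16.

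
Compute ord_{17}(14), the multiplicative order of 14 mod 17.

ord(14) | φ(17) = 17 − 1 = 16 = 2^4.
Divisors of 16: 1, 2, 4, 8, 16.
Check 14^d mod 17 for each divisor in increasing order:
14^1 ≡ 14 (mod 17)
14^2 ≡ 9 (mod 17)
14^4 ≡ 13 (mod 17)
14^8 ≡ 16 (mod 17)
14^16 ≡ 1 (mod 17) ✓
Hence ord(14) = 16.

16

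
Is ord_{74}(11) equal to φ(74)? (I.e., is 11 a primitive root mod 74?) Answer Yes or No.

No

φ(74) = φ(2)·φ(37) = 1·36 = 36 = 2^2 · 3^2.
It suffices to check that the order of 11 is not a proper divisor of 36: compute 11^(36/q) for q ∈ {2, 3}.
11^18 ≡ 1 (mod 74)  [q = 2: ≡ 1 ✗]
11^12 ≡ 1 (mod 74)  [q = 3: ≡ 1 ✗]
The check at q = 2 fails, so 11 generates a proper subgroup.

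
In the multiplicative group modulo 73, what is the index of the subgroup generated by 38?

2

Since 38 ∈ (Z/73Z)^×, its order divides φ(73) = 73 − 1 = 72 = 2^3 · 3^2.
Divisors of 72: 1, 2, 3, 4, 6, 8, 9, 12, 18, 24, 36, 72.
Compute 38^d (mod 73) for the divisors d until we hit 1:
38^1 ≡ 38 (mod 73)
38^2 ≡ 57 (mod 73)
38^3 ≡ 49 (mod 73)
38^4 ≡ 37 (mod 73)
38^6 ≡ 65 (mod 73)
38^8 ≡ 55 (mod 73)
38^9 ≡ 46 (mod 73)
38^12 ≡ 64 (mod 73)
38^18 ≡ 72 (mod 73)
38^24 ≡ 8 (mod 73)
38^36 ≡ 1 (mod 73) ✓
The order of 38 is 36, so the subgroup it generates has 36 elements.
Index = |(Z/73Z)^×| / |⟨38⟩| = 72 / 36 = 2.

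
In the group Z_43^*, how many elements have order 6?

2

φ(43) = 43 − 1 = 42 = 2 · 3 · 7.
In a cyclic group of order 42, there are φ(d) elements of order d for each divisor d of 42, and zero for non-divisors.
6 = 2 · 3 divides 42, and φ(6) = 2.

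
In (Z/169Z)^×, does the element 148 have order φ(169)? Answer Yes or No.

No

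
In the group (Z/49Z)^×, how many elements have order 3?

φ(49) = φ(7^2) = 7·(7−1) = 42 = 2 · 3 · 7.
(Z/49Z)^× is cyclic (|G| = 42); a cyclic group of order m has exactly φ(d) elements of each order d | m, and none otherwise.
3 | 42, and φ(3) = 3 − 1 = 2.

2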